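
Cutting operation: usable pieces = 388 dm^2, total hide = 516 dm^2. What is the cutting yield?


Yield = usable / total x 100
Yield = 388 / 516 x 100 = 75.2%


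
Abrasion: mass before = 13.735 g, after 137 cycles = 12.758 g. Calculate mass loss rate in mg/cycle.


7.131 mg/cycle

Mass loss = 13.735 - 12.758 = 0.977 g
Rate = 0.977 / 137 x 1000 = 7.131 mg/cycle


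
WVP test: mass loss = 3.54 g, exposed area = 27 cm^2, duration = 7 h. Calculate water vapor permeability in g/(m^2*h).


187.30 g/(m^2*h)


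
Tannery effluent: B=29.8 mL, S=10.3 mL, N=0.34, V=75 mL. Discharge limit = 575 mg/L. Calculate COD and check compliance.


COD = (29.8 - 10.3) x 0.34 x 8000 / 75 = 707.2 mg/L
Limit: 575 mg/L
Compliant: No


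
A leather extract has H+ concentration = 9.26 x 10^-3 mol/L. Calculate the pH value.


pH = -log10[H+]
pH = -log10(9.26 x 10^-3) = 2.03


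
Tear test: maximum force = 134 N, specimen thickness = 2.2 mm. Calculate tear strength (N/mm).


Tear strength = force / thickness
Tear = 134 / 2.2 = 60.9 N/mm


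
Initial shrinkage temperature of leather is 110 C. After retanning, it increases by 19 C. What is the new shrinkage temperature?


New Ts = 110 + 19 = 129 C


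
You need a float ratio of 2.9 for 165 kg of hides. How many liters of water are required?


Water = hide weight x target ratio
Water = 165 x 2.9 = 478.5 L


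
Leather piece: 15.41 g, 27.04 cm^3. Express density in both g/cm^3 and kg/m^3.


Density = 15.41 / 27.04 = 0.570 g/cm^3
Convert: 0.570 x 1000 = 570 kg/m^3


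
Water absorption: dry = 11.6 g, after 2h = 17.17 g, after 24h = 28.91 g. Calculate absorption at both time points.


WA (2h) = (17.17 - 11.6) / 11.6 x 100 = 48.0%
WA (24h) = (28.91 - 11.6) / 11.6 x 100 = 149.2%


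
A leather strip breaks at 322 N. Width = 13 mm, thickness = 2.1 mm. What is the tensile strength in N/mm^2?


Cross-sectional area = 13 x 2.1 = 27.3 mm^2
Tensile strength = 322 / 27.3 = 11.79 N/mm^2


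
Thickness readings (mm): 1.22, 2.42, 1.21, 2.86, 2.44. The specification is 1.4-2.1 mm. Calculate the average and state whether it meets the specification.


Average = 2.03 mm
Within specification: Yes

Sum = 10.15
Average = 10.15 / 5 = 2.03 mm
Specification range: 1.4 to 2.1 mm
Within spec: Yes


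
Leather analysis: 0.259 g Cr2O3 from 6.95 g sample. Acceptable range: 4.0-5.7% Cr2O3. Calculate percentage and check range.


Cr2O3 = 3.73%
Within range: No

Cr2O3% = 0.259 / 6.95 x 100 = 3.73%
Acceptable range: 4.0 to 5.7%
Within range: No


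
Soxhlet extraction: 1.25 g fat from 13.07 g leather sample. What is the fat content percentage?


9.6%

Fat content = 1.25 / 13.07 x 100
Fat = 9.6%


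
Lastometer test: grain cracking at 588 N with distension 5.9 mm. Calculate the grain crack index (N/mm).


99.7 N/mm


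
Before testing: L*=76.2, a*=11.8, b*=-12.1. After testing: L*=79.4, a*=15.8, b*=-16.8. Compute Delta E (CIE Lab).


Delta E = 6.95

dL = 79.4 - 76.2 = 3.2
da = 15.8 - 11.8 = 4.0
db = -16.8 - (-12.1) = -4.7
dE = sqrt((3.2)^2 + (4.0)^2 + (-4.7)^2) = 6.95


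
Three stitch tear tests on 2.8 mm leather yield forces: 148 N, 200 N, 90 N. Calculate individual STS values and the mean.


STS1 = 148 / 2.8 = 52.9 N/mm
STS2 = 200 / 2.8 = 71.4 N/mm
STS3 = 90 / 2.8 = 32.1 N/mm
Mean = (52.9 + 71.4 + 32.1) / 3 = 52.1 N/mm


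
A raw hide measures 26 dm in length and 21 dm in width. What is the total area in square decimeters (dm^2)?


546 dm^2


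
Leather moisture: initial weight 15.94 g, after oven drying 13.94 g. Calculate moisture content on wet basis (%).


12.5%

Moisture = 15.94 - 13.94 = 2.00 g
MC = 2.00 / 15.94 x 100 = 12.5%


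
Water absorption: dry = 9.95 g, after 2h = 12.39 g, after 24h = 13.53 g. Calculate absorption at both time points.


WA (2h) = (12.39 - 9.95) / 9.95 x 100 = 24.5%
WA (24h) = (13.53 - 9.95) / 9.95 x 100 = 36.0%


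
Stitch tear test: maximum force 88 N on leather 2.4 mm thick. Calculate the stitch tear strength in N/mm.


36.7 N/mm


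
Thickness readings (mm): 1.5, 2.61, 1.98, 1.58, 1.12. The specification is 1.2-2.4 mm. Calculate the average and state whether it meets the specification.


Sum = 8.79
Average = 8.79 / 5 = 1.76 mm
Specification range: 1.2 to 2.4 mm
Within spec: Yes


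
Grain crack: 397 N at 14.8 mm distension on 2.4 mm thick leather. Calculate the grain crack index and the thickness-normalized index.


Crack index = 397 / 14.8 = 26.8 N/mm
Normalized = 26.8 / 2.4 = 11.2 N/mm per mm


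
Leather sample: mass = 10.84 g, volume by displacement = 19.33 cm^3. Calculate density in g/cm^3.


Density = mass / volume
Density = 10.84 / 19.33 = 0.561 g/cm^3


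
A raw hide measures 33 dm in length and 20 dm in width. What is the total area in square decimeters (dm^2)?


Area = length x width
Area = 33 x 20 = 660 dm^2


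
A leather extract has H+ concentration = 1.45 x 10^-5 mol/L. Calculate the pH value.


pH = -log10[H+]
pH = -log10(1.45 x 10^-5) = 4.84


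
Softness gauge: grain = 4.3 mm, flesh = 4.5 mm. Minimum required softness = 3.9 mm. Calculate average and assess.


Average softness = 4.40 mm
Meets requirement: Yes

Average = (4.3 + 4.5) / 2 = 4.40 mm
Minimum = 3.9 mm
Meets requirement: Yes


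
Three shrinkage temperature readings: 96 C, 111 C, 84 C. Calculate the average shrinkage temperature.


Average = (96 + 111 + 84) / 3
Average = 291 / 3 = 97.0 C


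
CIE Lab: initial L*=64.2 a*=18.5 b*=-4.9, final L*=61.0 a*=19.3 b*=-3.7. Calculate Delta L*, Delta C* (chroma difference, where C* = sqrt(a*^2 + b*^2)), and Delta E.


Delta L* = 61.0 - 64.2 = -3.2
C1* = sqrt((18.5)^2 + (-4.9)^2) = 19.138
C2* = sqrt((19.3)^2 + (-3.7)^2) = 19.651
Delta C* = 19.651 - 19.138 = 0.51
Delta E = sqrt((-3.2)^2 + (0.8)^2 + (1.2)^2) = 3.51


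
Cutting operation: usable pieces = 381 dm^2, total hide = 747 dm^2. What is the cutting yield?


Yield = usable / total x 100
Yield = 381 / 747 x 100 = 51.0%


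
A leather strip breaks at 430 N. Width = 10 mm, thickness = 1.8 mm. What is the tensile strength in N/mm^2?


23.89 N/mm^2

Cross-sectional area = 10 x 1.8 = 18.0 mm^2
Tensile strength = 430 / 18.0 = 23.89 N/mm^2


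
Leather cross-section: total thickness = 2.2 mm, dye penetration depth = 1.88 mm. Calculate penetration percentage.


85.5%

Penetration% = 1.88 / 2.2 x 100
Penetration = 85.5%


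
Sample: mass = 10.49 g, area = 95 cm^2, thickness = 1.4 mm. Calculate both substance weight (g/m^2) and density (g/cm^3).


Substance weight = 1104.2 g/m^2
Density = 0.789 g/cm^3


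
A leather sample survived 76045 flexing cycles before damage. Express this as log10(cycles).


4.88


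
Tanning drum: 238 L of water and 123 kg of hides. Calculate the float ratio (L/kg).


1.9


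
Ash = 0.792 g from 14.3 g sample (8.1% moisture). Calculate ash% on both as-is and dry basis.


As-is ash = 5.54%
Dry-basis ash = 6.03%

As-is ash% = 0.792 / 14.3 x 100 = 5.54%
Dry mass = 14.3 x (100 - 8.1) / 100 = 13.1417 g
Dry-basis ash% = 0.792 / 13.1417 x 100 = 6.03%


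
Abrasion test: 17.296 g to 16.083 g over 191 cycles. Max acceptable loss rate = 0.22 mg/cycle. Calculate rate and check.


Loss = 17.296 - 16.083 = 1.213 g
Rate = 1.213 g / 191 cycles x 1000 = 6.351 mg/cycle
Max = 0.22 mg/cycle
Passes: No


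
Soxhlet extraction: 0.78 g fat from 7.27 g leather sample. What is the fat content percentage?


10.7%

Fat content = 0.78 / 7.27 x 100
Fat = 10.7%


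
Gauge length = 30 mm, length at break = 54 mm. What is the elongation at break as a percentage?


Extension = 54 - 30 = 24 mm
Elongation = 24 / 30 x 100 = 80.0%


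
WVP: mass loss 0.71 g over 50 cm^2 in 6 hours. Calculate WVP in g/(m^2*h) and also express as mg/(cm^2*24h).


WVP = 0.71 / (50 x 6) x 10000 = 23.67 g/(m^2*h)
Mass loss in mg = 0.71 x 1000 = 710 mg
Per cm^2 per 24h in mg: 710 x 24 / (50 x 6) = 17040 / 300 = 56.80 mg/(cm^2*24h)


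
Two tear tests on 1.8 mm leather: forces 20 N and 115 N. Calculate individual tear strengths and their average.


Tear 1 = 11.1 N/mm
Tear 2 = 63.9 N/mm
Average = 37.5 N/mm

Tear 1 = 20 / 1.8 = 11.1 N/mm
Tear 2 = 115 / 1.8 = 63.9 N/mm
Average = (11.1 + 63.9) / 2 = 37.5 N/mm


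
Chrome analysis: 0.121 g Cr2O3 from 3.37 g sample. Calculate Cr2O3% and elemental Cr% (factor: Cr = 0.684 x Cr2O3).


Cr2O3 = 3.59%
Cr = 2.46%


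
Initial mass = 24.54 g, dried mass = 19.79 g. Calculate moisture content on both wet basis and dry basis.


Wet basis = 19.4%
Dry basis = 24.0%

Moisture lost = 24.54 - 19.79 = 4.75 g
Wet basis MC = 4.75 / 24.54 x 100 = 19.4%
Dry basis MC = 4.75 / 19.79 x 100 = 24.0%


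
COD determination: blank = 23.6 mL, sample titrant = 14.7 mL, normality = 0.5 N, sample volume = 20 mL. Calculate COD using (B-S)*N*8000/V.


COD = (23.6 - 14.7) x 0.5 x 8000 / 20
COD = 8.9 x 0.5 x 8000 / 20
COD = 1780.0 mg/L


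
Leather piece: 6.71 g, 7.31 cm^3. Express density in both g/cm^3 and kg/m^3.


Density = 6.71 / 7.31 = 0.918 g/cm^3
Convert: 0.918 x 1000 = 918 kg/m^3


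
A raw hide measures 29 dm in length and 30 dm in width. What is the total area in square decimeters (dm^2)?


Area = length x width
Area = 29 x 30 = 870 dm^2


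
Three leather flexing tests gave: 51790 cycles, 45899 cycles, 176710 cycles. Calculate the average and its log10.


Average = 91466 cycles
log10 = 4.96


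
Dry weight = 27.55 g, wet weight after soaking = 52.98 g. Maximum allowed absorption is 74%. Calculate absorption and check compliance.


WA = (52.98 - 27.55) / 27.55 x 100 = 92.3%
Maximum allowed: 74%
Compliant: No


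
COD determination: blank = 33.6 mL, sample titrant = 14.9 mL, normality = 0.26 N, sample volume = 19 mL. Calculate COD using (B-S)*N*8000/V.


COD = (33.6 - 14.9) x 0.26 x 8000 / 19
COD = 18.7 x 0.26 x 8000 / 19
COD = 2047.2 mg/L


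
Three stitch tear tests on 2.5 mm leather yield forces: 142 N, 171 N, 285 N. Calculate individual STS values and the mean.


STS1 = 56.8 N/mm
STS2 = 68.4 N/mm
STS3 = 114.0 N/mm
Mean = 79.7 N/mm

STS1 = 142 / 2.5 = 56.8 N/mm
STS2 = 171 / 2.5 = 68.4 N/mm
STS3 = 285 / 2.5 = 114.0 N/mm
Mean = (56.8 + 68.4 + 114.0) / 3 = 79.7 N/mm


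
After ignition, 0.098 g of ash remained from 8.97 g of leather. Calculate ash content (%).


1.09%

Ash% = 0.098 / 8.97 x 100
Ash% = 1.09%


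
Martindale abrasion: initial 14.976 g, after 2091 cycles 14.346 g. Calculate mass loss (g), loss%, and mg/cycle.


Loss = 14.976 - 14.346 = 0.630 g
Loss% = 0.630 / 14.976 x 100 = 4.21%
Rate = 0.630 / 2091 x 1000 = 0.301 mg/cycle


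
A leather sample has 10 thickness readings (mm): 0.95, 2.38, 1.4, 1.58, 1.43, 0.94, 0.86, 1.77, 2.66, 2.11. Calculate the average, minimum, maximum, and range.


Average = 1.61 mm
Min = 0.86 mm
Max = 2.66 mm
Range = 1.80 mm


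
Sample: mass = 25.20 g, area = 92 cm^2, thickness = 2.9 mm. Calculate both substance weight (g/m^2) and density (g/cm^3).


Substance weight = 2739.1 g/m^2
Density = 0.945 g/cm^3

SW = 25.20 / 92 x 10000 = 2739.1 g/m^2
Volume = 92 x 2.9 / 10 = 26.68 cm^3
Density = 25.20 / 26.68 = 0.945 g/cm^3


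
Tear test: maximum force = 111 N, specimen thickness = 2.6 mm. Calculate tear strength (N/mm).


Tear strength = force / thickness
Tear = 111 / 2.6 = 42.7 N/mm


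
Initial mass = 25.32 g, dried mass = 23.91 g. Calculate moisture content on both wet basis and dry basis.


Wet basis = 5.6%
Dry basis = 5.9%


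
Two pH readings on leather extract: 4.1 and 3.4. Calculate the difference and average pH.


Difference = 0.7
Average pH = 3.75

Difference = |4.1 - 3.4| = 0.7
Average = (4.1 + 3.4) / 2 = 3.75


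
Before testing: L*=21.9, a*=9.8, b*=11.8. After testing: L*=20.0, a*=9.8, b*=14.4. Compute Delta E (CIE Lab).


Delta E = 3.22


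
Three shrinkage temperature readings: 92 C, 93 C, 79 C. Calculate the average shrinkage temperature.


88.0 C


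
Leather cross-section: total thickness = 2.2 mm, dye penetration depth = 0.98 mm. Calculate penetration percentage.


44.5%


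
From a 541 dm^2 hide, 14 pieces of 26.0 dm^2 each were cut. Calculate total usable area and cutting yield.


Usable area = 364.0 dm^2
Yield = 67.3%


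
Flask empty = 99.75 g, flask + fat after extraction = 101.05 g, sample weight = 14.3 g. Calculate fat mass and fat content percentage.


Fat mass = 1.30 g
Fat content = 9.1%

Fat mass = 101.05 - 99.75 = 1.30 g
Fat% = 1.30 / 14.3 x 100 = 9.1%


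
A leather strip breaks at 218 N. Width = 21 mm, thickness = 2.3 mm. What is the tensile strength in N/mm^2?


Cross-sectional area = 21 x 2.3 = 48.3 mm^2
Tensile strength = 218 / 48.3 = 4.51 N/mm^2


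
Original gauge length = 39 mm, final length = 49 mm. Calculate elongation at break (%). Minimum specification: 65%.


Extension = 49 - 39 = 10 mm
Elongation = 10 / 39 x 100 = 25.6%
Minimum required: 65%
Meets specification: No


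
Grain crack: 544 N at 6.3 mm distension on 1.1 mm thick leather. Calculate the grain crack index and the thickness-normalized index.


Crack index = 86.3 N/mm
Normalized index = 78.5 N/mm per mm

Crack index = 544 / 6.3 = 86.3 N/mm
Normalized = 86.3 / 1.1 = 78.5 N/mm per mm


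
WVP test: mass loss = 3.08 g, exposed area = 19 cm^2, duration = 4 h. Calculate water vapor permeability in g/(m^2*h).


WVP = mass_loss / (area x time) x 10000
WVP = 3.08 / (19 x 4) x 10000
WVP = 3.08 / 76 x 10000 = 405.26 g/(m^2*h)


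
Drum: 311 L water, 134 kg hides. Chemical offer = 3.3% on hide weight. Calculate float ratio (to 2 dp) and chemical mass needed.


Float ratio = 311 / 134 = 2.32
Chemical = 134 x 3.3 / 100 = 4.422 kg


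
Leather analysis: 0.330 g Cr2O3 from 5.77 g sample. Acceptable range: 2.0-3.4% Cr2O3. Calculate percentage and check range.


Cr2O3% = 0.330 / 5.77 x 100 = 5.72%
Acceptable range: 2.0 to 3.4%
Within range: No


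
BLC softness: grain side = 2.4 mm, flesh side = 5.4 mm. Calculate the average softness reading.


3.90 mm

Average = (2.4 + 5.4) / 2
Average = 3.90 mm


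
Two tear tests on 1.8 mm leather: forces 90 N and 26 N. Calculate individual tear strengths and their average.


Tear 1 = 50.0 N/mm
Tear 2 = 14.4 N/mm
Average = 32.2 N/mm


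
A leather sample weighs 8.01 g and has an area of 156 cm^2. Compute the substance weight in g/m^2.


Substance weight = mass / area x 10000
SW = 8.01 / 156 x 10000
SW = 513.5 g/m^2


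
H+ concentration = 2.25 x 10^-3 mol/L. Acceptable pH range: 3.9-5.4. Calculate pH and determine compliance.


pH = -log10(2.25 x 10^-3) = 2.65
Range: 3.9 to 5.4
Compliant: No


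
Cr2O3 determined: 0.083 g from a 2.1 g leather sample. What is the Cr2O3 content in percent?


3.95%


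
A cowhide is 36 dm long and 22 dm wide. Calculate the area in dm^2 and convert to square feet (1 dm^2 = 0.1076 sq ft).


Area = 36 x 22 = 792 dm^2
Conversion: 792 x 0.1076 = 85.22 sq ft


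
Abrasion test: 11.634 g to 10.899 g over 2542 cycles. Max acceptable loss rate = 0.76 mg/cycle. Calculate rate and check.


Rate = 0.289 mg/cycle
Passes: Yes

Loss = 11.634 - 10.899 = 0.735 g
Rate = 0.735 g / 2542 cycles x 1000 = 0.289 mg/cycle
Max = 0.76 mg/cycle
Passes: Yes


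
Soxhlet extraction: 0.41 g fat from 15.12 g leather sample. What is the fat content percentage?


Fat content = 0.41 / 15.12 x 100
Fat = 2.7%


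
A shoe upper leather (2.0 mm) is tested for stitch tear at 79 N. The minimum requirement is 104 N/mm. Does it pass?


STS = 39.5 N/mm
Passes: No


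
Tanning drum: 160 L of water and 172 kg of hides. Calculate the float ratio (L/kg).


0.9

Float ratio = water / hide weight
Ratio = 160 / 172 = 0.9


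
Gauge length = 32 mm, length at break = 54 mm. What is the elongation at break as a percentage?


Extension = 54 - 32 = 22 mm
Elongation = 22 / 32 x 100 = 68.8%


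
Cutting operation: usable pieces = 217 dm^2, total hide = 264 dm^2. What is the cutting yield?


Yield = usable / total x 100
Yield = 217 / 264 x 100 = 82.2%


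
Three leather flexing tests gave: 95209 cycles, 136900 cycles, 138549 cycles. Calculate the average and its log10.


Average = (95209 + 136900 + 138549) / 3 = 123553 cycles
log10(123553) = 5.09


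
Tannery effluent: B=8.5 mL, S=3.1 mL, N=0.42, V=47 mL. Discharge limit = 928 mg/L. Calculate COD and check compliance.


COD = (8.5 - 3.1) x 0.42 x 8000 / 47 = 386.0 mg/L
Limit: 928 mg/L
Compliant: Yes


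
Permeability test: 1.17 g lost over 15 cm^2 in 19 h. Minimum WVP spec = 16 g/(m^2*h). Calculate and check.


WVP = 41.05 g/(m^2*h)
Meets specification: Yes

WVP = 1.17 / (15 x 19) x 10000 = 41.05 g/(m^2*h)
Minimum: 16 g/(m^2*h)
Meets spec: Yes


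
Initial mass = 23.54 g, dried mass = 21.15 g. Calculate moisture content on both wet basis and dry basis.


Wet basis = 10.2%
Dry basis = 11.3%

Moisture lost = 23.54 - 21.15 = 2.39 g
Wet basis MC = 2.39 / 23.54 x 100 = 10.2%
Dry basis MC = 2.39 / 21.15 x 100 = 11.3%


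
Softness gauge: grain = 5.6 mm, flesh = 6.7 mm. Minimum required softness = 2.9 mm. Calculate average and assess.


Average = (5.6 + 6.7) / 2 = 6.15 mm
Minimum = 2.9 mm
Meets requirement: Yes


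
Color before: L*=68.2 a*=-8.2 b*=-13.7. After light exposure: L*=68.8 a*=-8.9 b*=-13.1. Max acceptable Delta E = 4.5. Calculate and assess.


Delta E = 1.10
Passes: Yes

dL = 0.6, da = -0.7, db = 0.6
dE = sqrt((0.6)^2 + (-0.7)^2 + (0.6)^2) = 1.10
Max = 4.5
Passes: Yes


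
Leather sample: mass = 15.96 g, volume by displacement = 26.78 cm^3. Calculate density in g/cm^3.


Density = mass / volume
Density = 15.96 / 26.78 = 0.596 g/cm^3


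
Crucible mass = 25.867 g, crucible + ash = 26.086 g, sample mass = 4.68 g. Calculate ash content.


Ash mass = 26.086 - 25.867 = 0.219 g
Ash% = 0.219 / 4.68 x 100 = 4.68%


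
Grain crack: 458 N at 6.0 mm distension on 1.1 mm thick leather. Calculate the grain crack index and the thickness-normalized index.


Crack index = 458 / 6.0 = 76.3 N/mm
Normalized = 76.3 / 1.1 = 69.4 N/mm per mm


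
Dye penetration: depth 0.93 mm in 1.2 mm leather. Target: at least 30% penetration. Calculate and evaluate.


Penetration = 0.93 / 1.2 x 100 = 77.5%
Target: 30%
Meets target: Yes


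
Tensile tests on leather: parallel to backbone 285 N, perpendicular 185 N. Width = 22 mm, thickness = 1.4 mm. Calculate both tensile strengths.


Parallel = 9.25 N/mm^2
Perpendicular = 6.01 N/mm^2


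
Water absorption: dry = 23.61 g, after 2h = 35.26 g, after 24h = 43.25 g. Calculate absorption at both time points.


WA (2h) = (35.26 - 23.61) / 23.61 x 100 = 49.3%
WA (24h) = (43.25 - 23.61) / 23.61 x 100 = 83.2%


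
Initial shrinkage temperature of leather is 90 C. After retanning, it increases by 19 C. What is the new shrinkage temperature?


New Ts = 90 + 19 = 109 C


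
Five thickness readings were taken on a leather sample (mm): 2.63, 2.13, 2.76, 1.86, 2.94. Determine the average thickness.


2.46 mm

Sum = 2.63 + 2.13 + 2.76 + 1.86 + 2.94 = 12.32
Average = 12.32 / 5 = 2.46 mm


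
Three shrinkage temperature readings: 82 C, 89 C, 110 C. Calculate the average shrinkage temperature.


93.7 C


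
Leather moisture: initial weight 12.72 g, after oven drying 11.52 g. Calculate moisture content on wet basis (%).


Moisture = 12.72 - 11.52 = 1.20 g
MC = 1.20 / 12.72 x 100 = 9.4%


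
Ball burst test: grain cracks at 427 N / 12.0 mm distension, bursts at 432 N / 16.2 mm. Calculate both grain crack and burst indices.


Crack index = 35.6 N/mm
Burst index = 26.7 N/mm

Crack index = 427 / 12.0 = 35.6 N/mm
Burst index = 432 / 16.2 = 26.7 N/mm


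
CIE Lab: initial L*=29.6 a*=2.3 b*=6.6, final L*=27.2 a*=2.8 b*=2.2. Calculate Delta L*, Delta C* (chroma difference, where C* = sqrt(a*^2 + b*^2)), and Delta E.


Delta L* = 27.2 - 29.6 = -2.4
C1* = sqrt((2.3)^2 + (6.6)^2) = 6.989
C2* = sqrt((2.8)^2 + (2.2)^2) = 3.561
Delta C* = 3.561 - 6.989 = -3.43
Delta E = sqrt((-2.4)^2 + (0.5)^2 + (-4.4)^2) = 5.04


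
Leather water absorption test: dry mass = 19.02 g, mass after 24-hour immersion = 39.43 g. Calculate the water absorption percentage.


107.3%


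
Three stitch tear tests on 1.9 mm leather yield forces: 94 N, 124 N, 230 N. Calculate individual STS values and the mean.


STS1 = 94 / 1.9 = 49.5 N/mm
STS2 = 124 / 1.9 = 65.3 N/mm
STS3 = 230 / 1.9 = 121.1 N/mm
Mean = (49.5 + 65.3 + 121.1) / 3 = 78.6 N/mm


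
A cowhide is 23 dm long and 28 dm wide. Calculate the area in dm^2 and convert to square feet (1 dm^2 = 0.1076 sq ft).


Area = 23 x 28 = 644 dm^2
Conversion: 644 x 0.1076 = 69.29 sq ft


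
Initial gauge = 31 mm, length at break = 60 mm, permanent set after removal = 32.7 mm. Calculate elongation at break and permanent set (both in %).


Elongation at break = 93.5%
Permanent set = 5.5%


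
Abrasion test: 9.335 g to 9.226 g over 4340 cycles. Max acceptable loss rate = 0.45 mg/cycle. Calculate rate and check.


Rate = 0.025 mg/cycle
Passes: Yes


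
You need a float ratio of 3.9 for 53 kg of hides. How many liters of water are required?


206.7 L

Water = hide weight x target ratio
Water = 53 x 3.9 = 206.7 L


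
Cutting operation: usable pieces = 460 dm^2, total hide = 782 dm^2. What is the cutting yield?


58.8%

Yield = usable / total x 100
Yield = 460 / 782 x 100 = 58.8%


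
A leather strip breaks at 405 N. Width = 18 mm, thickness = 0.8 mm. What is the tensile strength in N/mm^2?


28.13 N/mm^2

Cross-sectional area = 18 x 0.8 = 14.4 mm^2
Tensile strength = 405 / 14.4 = 28.13 N/mm^2


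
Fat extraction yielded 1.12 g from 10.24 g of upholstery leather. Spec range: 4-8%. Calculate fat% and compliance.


Fat content = 10.9%
Compliant: No


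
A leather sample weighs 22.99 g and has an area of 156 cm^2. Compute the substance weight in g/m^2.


1473.7 g/m^2


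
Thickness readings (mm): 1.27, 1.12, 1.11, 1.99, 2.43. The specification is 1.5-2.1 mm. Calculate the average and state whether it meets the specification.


Average = 1.58 mm
Within specification: Yes

Sum = 7.92
Average = 7.92 / 5 = 1.58 mm
Specification range: 1.5 to 2.1 mm
Within spec: Yes


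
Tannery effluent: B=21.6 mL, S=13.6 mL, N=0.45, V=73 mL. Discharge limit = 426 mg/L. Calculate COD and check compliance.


COD = 394.5 mg/L
Compliant: Yes

COD = (21.6 - 13.6) x 0.45 x 8000 / 73 = 394.5 mg/L
Limit: 426 mg/L
Compliant: Yes


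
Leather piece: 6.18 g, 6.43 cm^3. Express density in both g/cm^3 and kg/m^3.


Density = 6.18 / 6.43 = 0.961 g/cm^3
Convert: 0.961 x 1000 = 961 kg/m^3


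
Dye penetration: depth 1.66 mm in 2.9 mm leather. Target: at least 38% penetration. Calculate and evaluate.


Penetration = 1.66 / 2.9 x 100 = 57.2%
Target: 38%
Meets target: Yes


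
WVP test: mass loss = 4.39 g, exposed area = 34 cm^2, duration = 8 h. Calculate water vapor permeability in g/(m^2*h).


WVP = mass_loss / (area x time) x 10000
WVP = 4.39 / (34 x 8) x 10000
WVP = 4.39 / 272 x 10000 = 161.40 g/(m^2*h)


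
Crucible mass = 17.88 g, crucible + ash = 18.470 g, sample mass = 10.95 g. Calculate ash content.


Ash mass = 18.470 - 17.88 = 0.590 g
Ash% = 0.590 / 10.95 x 100 = 5.39%


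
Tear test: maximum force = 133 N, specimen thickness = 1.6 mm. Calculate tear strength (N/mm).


83.1 N/mm


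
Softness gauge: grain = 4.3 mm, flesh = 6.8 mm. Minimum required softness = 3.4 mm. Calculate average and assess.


Average = (4.3 + 6.8) / 2 = 5.55 mm
Minimum = 3.4 mm
Meets requirement: Yes


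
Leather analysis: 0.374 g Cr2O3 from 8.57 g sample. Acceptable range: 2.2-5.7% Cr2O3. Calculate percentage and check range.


Cr2O3 = 4.36%
Within range: Yes


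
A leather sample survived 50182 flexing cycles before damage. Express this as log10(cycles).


4.70


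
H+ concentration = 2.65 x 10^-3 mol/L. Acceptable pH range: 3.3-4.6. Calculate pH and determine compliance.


pH = -log10(2.65 x 10^-3) = 2.58
Range: 3.3 to 4.6
Compliant: No


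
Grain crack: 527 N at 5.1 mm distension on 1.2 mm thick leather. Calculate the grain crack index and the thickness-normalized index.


Crack index = 527 / 5.1 = 103.3 N/mm
Normalized = 103.3 / 1.2 = 86.1 N/mm per mm


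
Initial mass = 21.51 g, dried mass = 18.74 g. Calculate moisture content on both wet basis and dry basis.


Wet basis = 12.9%
Dry basis = 14.8%


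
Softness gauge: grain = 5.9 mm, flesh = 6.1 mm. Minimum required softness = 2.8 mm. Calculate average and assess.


Average = (5.9 + 6.1) / 2 = 6.00 mm
Minimum = 2.8 mm
Meets requirement: Yes


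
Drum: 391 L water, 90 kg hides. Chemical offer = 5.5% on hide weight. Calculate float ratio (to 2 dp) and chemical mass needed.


Float ratio = 391 / 90 = 4.34
Chemical = 90 x 5.5 / 100 = 4.95 kg


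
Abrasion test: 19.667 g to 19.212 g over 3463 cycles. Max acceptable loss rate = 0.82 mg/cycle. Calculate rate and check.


Rate = 0.131 mg/cycle
Passes: Yes


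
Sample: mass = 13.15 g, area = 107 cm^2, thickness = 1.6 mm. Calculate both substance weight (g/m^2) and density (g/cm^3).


Substance weight = 1229.0 g/m^2
Density = 0.768 g/cm^3

SW = 13.15 / 107 x 10000 = 1229.0 g/m^2
Volume = 107 x 1.6 / 10 = 17.12 cm^3
Density = 13.15 / 17.12 = 0.768 g/cm^3


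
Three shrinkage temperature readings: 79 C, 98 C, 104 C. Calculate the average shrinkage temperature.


93.7 C

Average = (79 + 98 + 104) / 3
Average = 281 / 3 = 93.7 C


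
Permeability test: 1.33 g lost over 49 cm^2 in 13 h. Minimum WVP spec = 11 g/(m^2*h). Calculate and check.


WVP = 20.88 g/(m^2*h)
Meets specification: Yes


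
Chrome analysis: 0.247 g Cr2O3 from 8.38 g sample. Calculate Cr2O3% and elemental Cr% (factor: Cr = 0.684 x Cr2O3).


Cr2O3% = 0.247 / 8.38 x 100 = 2.95%
Cr% = 2.95 x 0.684 = 2.02%


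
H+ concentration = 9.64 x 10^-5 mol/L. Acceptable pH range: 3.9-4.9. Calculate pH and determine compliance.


pH = 4.02
Compliant: Yes

pH = -log10(9.64 x 10^-5) = 4.02
Range: 3.9 to 4.9
Compliant: Yes


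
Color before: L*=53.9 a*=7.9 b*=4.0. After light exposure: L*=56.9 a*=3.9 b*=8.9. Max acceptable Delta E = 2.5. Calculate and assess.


dL = 3.0, da = -4.0, db = 4.9
dE = sqrt((3.0)^2 + (-4.0)^2 + (4.9)^2) = 7.00
Max = 2.5
Passes: No


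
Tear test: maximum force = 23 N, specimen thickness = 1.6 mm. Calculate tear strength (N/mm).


14.4 N/mm


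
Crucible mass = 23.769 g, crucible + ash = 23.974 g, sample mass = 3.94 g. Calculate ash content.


Ash mass = 23.974 - 23.769 = 0.205 g
Ash% = 0.205 / 3.94 x 100 = 5.20%


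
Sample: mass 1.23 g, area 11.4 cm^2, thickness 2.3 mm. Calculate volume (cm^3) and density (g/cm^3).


Thickness in cm = 2.3 / 10 = 0.23 cm
Volume = 11.4 x 0.23 = 2.622 cm^3
Density = 1.23 / 2.622 = 0.469 g/cm^3


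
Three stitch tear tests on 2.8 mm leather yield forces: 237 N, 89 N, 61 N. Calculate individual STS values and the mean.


STS1 = 237 / 2.8 = 84.6 N/mm
STS2 = 89 / 2.8 = 31.8 N/mm
STS3 = 61 / 2.8 = 21.8 N/mm
Mean = (84.6 + 31.8 + 21.8) / 3 = 46.1 N/mm


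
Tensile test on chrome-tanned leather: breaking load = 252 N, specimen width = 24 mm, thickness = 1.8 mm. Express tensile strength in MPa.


Cross-section = 24 x 1.8 = 43.2 mm^2
TS = 252 / 43.2 = 5.83 MPa
(1 N/mm^2 = 1 MPa)


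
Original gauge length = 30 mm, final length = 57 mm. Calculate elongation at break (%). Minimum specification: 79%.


Elongation = 90.0%
Meets spec: Yes


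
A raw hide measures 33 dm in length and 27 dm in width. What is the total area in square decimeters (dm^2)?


Area = length x width
Area = 33 x 27 = 891 dm^2


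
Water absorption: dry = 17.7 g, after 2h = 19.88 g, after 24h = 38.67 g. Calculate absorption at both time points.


2h absorption = 12.3%
24h absorption = 118.5%


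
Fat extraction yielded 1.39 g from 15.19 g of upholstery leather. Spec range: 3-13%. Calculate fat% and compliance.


Fat content = 9.2%
Compliant: Yes

Fat% = 1.39 / 15.19 x 100 = 9.2%
Spec range: 3-13%
Compliant: Yes


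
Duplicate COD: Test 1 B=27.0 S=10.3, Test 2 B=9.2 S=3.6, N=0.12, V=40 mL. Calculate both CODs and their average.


COD1 = 400.8 mg/L
COD2 = 134.4 mg/L
Average = 267.6 mg/L

COD1 = (27.0 - 10.3) x 0.12 x 8000 / 40 = 400.8 mg/L
COD2 = (9.2 - 3.6) x 0.12 x 8000 / 40 = 134.4 mg/L
Average = (400.8 + 134.4) / 2 = 267.6 mg/L


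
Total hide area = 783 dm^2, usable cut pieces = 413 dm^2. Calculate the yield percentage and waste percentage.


Yield = 52.7%
Waste = 47.3%

Yield = 413 / 783 x 100 = 52.7%
Waste = 783 - 413 = 370 dm^2
Waste% = 100 - 52.7 = 47.3%


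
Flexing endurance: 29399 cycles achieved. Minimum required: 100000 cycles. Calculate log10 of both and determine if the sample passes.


log10(29399) = 4.47
log10(100000) = 5.00
Passes: No


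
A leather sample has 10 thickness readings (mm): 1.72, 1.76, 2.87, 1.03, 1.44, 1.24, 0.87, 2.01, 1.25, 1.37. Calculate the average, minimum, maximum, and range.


Sum = 15.56
Average = 15.56 / 10 = 1.56 mm
Minimum = 0.87 mm
Maximum = 2.87 mm
Range = 2.87 - 0.87 = 2.00 mm


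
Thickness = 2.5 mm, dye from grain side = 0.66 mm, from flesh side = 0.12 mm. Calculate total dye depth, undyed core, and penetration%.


Total dyed = 0.78 mm
Undyed core = 1.72 mm
Penetration = 31.2%


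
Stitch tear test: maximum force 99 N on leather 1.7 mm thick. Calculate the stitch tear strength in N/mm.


Stitch tear strength = force / thickness
STS = 99 / 1.7 = 58.2 N/mm


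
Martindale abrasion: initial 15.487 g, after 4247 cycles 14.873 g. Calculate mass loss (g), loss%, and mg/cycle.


Mass loss = 0.614 g
Loss = 3.96%
Rate = 0.145 mg/cycle

Loss = 15.487 - 14.873 = 0.614 g
Loss% = 0.614 / 15.487 x 100 = 3.96%
Rate = 0.614 / 4247 x 1000 = 0.145 mg/cycle


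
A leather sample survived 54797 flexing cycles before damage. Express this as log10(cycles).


log10(54797) = 4.74


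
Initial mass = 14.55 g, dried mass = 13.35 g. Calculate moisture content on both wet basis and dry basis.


Moisture lost = 14.55 - 13.35 = 1.20 g
Wet basis MC = 1.20 / 14.55 x 100 = 8.2%
Dry basis MC = 1.20 / 13.35 x 100 = 9.0%


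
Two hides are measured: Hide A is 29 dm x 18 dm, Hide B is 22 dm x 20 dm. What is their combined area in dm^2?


Hide A area = 29 x 18 = 522 dm^2
Hide B area = 22 x 20 = 440 dm^2
Total = 522 + 440 = 962 dm^2


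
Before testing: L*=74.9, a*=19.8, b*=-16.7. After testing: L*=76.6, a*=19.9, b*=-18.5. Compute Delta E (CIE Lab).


Delta E = 2.48

dL = 76.6 - 74.9 = 1.7
da = 19.9 - 19.8 = 0.1
db = -18.5 - (-16.7) = -1.8
dE = sqrt((1.7)^2 + (0.1)^2 + (-1.8)^2) = 2.48


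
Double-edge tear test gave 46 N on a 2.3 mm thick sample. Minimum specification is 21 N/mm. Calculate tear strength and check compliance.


Tear strength = 46 / 2.3 = 20.0 N/mm
Required minimum = 21 N/mm
Compliant: No


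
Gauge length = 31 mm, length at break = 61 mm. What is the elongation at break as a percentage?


96.8%


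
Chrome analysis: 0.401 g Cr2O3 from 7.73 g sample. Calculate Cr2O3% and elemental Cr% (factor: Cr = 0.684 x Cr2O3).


Cr2O3% = 0.401 / 7.73 x 100 = 5.19%
Cr% = 5.19 x 0.684 = 3.55%


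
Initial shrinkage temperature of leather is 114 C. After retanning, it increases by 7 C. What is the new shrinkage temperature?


121 C

New Ts = 114 + 7 = 121 C


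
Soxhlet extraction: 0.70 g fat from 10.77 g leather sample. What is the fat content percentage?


Fat content = 0.70 / 10.77 x 100
Fat = 6.5%


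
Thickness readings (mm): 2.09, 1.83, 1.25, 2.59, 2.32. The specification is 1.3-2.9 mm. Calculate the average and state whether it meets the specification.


Average = 2.02 mm
Within specification: Yes

Sum = 10.08
Average = 10.08 / 5 = 2.02 mm
Specification range: 1.3 to 2.9 mm
Within spec: Yes


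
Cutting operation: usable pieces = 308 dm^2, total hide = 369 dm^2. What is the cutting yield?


Yield = usable / total x 100
Yield = 308 / 369 x 100 = 83.5%


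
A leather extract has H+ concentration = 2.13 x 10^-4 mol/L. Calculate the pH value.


pH = -log10[H+]
pH = -log10(2.13 x 10^-4) = 3.67


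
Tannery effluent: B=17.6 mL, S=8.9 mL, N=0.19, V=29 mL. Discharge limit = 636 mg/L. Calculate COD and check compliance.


COD = 456.0 mg/L
Compliant: Yes

COD = (17.6 - 8.9) x 0.19 x 8000 / 29 = 456.0 mg/L
Limit: 636 mg/L
Compliant: Yes


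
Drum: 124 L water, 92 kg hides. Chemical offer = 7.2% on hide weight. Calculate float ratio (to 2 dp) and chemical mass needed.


Float ratio = 1.35
Chemical needed = 6.624 kg


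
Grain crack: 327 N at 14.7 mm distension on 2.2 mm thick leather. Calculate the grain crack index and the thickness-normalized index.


Crack index = 327 / 14.7 = 22.2 N/mm
Normalized = 22.2 / 2.2 = 10.1 N/mm per mm


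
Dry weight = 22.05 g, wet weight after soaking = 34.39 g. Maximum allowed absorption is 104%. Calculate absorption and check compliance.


WA = (34.39 - 22.05) / 22.05 x 100 = 56.0%
Maximum allowed: 104%
Compliant: Yes


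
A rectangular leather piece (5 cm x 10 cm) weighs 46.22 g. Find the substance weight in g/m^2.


Area = 5 x 10 = 50 cm^2
SW = 46.22 / 50 x 10000 = 9244.0 g/m^2


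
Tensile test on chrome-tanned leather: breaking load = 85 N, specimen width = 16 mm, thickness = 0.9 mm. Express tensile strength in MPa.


5.90 MPa


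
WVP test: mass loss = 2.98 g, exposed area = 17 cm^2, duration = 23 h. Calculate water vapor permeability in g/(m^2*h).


WVP = mass_loss / (area x time) x 10000
WVP = 2.98 / (17 x 23) x 10000
WVP = 2.98 / 391 x 10000 = 76.21 g/(m^2*h)


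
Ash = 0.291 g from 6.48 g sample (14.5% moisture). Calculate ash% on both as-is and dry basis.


As-is ash = 4.49%
Dry-basis ash = 5.25%

As-is ash% = 0.291 / 6.48 x 100 = 4.49%
Dry mass = 6.48 x (100 - 14.5) / 100 = 5.5404 g
Dry-basis ash% = 0.291 / 5.5404 x 100 = 5.25%


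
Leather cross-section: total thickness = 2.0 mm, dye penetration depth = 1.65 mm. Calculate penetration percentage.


Penetration% = 1.65 / 2.0 x 100
Penetration = 82.5%


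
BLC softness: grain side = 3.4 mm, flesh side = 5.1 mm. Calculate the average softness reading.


Average = (3.4 + 5.1) / 2
Average = 4.25 mm


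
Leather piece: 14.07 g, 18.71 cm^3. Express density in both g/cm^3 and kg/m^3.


Density = 14.07 / 18.71 = 0.752 g/cm^3
Convert: 0.752 x 1000 = 752 kg/m^3


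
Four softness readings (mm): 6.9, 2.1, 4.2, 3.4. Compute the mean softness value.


4.15 mm


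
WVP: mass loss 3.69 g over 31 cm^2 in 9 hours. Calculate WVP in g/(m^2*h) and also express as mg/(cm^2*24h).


WVP = 132.26 g/(m^2*h)
Daily rate = 317.42 mg/(cm^2*24h)


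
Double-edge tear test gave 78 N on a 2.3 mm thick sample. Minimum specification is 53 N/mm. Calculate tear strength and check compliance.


Tear strength = 33.9 N/mm
Compliant: No

Tear strength = 78 / 2.3 = 33.9 N/mm
Required minimum = 53 N/mm
Compliant: No


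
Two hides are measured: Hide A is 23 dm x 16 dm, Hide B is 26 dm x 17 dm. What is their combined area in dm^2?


Hide A area = 23 x 16 = 368 dm^2
Hide B area = 26 x 17 = 442 dm^2
Total = 368 + 442 = 810 dm^2


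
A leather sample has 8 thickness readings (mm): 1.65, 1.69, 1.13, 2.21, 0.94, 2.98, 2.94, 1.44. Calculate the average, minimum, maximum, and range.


Average = 1.87 mm
Min = 0.94 mm
Max = 2.98 mm
Range = 2.04 mm

Sum = 14.98
Average = 14.98 / 8 = 1.87 mm
Minimum = 0.94 mm
Maximum = 2.98 mm
Range = 2.98 - 0.94 = 2.04 mm


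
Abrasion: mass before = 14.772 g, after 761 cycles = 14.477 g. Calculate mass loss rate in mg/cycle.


0.388 mg/cycle

Mass loss = 14.772 - 14.477 = 0.295 g
Rate = 0.295 / 761 x 1000 = 0.388 mg/cycle


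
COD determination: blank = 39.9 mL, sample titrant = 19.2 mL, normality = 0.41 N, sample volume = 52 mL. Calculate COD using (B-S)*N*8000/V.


1305.7 mg/L


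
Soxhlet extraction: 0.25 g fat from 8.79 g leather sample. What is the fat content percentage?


Fat content = 0.25 / 8.79 x 100
Fat = 2.8%


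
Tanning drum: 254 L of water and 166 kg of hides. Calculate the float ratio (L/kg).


1.5

Float ratio = water / hide weight
Ratio = 254 / 166 = 1.5


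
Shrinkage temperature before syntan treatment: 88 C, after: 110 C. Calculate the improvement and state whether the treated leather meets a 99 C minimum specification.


Improvement = 110 - 88 = 22 C
Spec check: 110 C >= 99 C? Yes


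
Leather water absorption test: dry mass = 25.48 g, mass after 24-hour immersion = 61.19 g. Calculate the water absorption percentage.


Water absorbed = 61.19 - 25.48 = 35.71 g
WA% = 35.71 / 25.48 x 100 = 140.1%


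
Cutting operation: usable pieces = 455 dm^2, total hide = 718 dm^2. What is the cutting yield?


Yield = usable / total x 100
Yield = 455 / 718 x 100 = 63.4%


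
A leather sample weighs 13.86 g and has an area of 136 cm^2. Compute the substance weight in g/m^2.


Substance weight = mass / area x 10000
SW = 13.86 / 136 x 10000
SW = 1019.1 g/m^2


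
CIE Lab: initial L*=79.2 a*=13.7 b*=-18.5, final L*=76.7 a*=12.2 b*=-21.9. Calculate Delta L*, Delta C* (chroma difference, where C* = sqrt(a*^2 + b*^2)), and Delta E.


Delta L* = 76.7 - 79.2 = -2.5
C1* = sqrt((13.7)^2 + (-18.5)^2) = 23.020
C2* = sqrt((12.2)^2 + (-21.9)^2) = 25.069
Delta C* = 25.069 - 23.020 = 2.05
Delta E = sqrt((-2.5)^2 + (-1.5)^2 + (-3.4)^2) = 4.48


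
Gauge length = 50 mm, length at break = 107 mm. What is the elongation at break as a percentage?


Extension = 107 - 50 = 57 mm
Elongation = 57 / 50 x 100 = 114.0%


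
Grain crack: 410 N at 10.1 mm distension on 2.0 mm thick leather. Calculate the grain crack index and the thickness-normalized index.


Crack index = 40.6 N/mm
Normalized index = 20.3 N/mm per mm

Crack index = 410 / 10.1 = 40.6 N/mm
Normalized = 40.6 / 2.0 = 20.3 N/mm per mm


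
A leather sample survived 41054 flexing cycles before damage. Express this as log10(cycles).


4.61


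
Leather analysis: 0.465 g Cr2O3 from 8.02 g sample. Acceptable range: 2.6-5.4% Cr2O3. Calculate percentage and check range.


Cr2O3 = 5.80%
Within range: No


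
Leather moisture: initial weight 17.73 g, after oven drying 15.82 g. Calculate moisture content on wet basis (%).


10.8%

Moisture = 17.73 - 15.82 = 1.91 g
MC = 1.91 / 17.73 x 100 = 10.8%


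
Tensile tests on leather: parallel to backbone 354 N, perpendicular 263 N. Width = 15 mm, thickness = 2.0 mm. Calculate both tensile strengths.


Parallel = 11.80 N/mm^2
Perpendicular = 8.77 N/mm^2

Area = 15 x 2.0 = 30.0 mm^2
TS (parallel) = 354 / 30.0 = 11.80 N/mm^2
TS (perpendicular) = 263 / 30.0 = 8.77 N/mm^2


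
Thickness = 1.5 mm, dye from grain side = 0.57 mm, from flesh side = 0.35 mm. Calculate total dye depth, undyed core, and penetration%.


Total dyed = 0.57 + 0.35 = 0.92 mm
Undyed core = 1.5 - 0.92 = 0.58 mm
Penetration = 0.92 / 1.5 x 100 = 61.3%


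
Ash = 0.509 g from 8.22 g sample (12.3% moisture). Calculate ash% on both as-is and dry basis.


As-is ash = 6.19%
Dry-basis ash = 7.06%


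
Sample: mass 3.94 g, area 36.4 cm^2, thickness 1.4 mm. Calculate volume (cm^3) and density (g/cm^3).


Thickness in cm = 1.4 / 10 = 0.14 cm
Volume = 36.4 x 0.14 = 5.096 cm^3
Density = 3.94 / 5.096 = 0.773 g/cm^3


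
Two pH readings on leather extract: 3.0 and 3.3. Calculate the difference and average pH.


Difference = 0.3
Average pH = 3.15


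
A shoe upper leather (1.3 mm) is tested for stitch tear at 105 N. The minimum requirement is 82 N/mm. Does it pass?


STS = 105 / 1.3 = 80.8 N/mm
Minimum required: 82 N/mm
Passes: No


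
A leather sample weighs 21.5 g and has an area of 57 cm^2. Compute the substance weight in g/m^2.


Substance weight = mass / area x 10000
SW = 21.5 / 57 x 10000
SW = 3771.9 g/m^2
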